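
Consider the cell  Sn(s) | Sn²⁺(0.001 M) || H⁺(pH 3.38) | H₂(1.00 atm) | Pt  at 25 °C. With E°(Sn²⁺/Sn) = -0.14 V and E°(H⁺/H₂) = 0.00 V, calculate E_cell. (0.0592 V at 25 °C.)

The hydrogen couple is the cathode, so E°_cell = 0.14 V; n = 2.
[H⁺] = 10^(−3.38) = 4.2 × 10^-4 M, and Q = [Sn²⁺]·P(H₂) / [H⁺]^2 = 5750.
E = E° − (0.0592/2) log Q = 0.14 − (0.0592/2)(3.760) = 0.029 V.

0.029 V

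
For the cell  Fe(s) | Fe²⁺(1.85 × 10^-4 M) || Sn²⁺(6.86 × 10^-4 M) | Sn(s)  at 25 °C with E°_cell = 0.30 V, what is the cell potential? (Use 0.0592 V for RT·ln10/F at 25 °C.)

Balancing electrons gives n = 2; the reaction quotient is Q = [Fe²⁺]/[Sn²⁺] = 0.270.
At 25 °C, E = E° − (0.0592/n) log Q = 0.30 − (0.0592/2)(-0.569) = 0.300 + 0.017 = 0.317 V.

0.317 V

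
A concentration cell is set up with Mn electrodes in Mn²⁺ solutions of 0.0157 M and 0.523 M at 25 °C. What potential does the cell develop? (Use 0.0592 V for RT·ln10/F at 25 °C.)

Both half-cells are Mn²⁺/Mn, so E°_cell = 0. The concentrated side is the cathode; the cell reaction moves Mn²⁺ from high to low concentration with n = 2.
Q = [Mn²⁺]_dilute/[Mn²⁺]_conc = 0.0157/0.523 = 0.0300.
E = 0 − (0.0592/2) log Q = −(0.0592/2)(-1.523) = 0.0451 V.

0.045 V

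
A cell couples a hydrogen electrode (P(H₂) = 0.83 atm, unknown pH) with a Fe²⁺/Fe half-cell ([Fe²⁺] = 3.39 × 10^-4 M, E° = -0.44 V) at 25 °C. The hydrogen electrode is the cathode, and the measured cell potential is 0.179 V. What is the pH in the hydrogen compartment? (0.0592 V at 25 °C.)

E°_cell = 0.44 V and n = 2.
log Q = n(E° − E)/0.0592 = 2×(0.44 − 0.179)/0.0592 = 8.818.
With Q = [Fe²⁺]·P(H₂) / [H⁺]^2, solving for [H⁺] gives log[H⁺] = -6.184, so pH = 6.18.

pH = 6.18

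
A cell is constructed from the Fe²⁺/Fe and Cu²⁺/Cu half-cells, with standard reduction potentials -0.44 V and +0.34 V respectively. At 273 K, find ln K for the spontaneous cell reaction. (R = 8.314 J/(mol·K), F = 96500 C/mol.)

ln K = 66.3

E°_cell = +0.34 − (-0.44) = 0.78 V, with n = 2 electrons transferred.
At equilibrium E = 0, so the Nernst equation gives ln K = nFE°/RT = (2)(96500)(0.78)/((8.314)(273)) = 66.33.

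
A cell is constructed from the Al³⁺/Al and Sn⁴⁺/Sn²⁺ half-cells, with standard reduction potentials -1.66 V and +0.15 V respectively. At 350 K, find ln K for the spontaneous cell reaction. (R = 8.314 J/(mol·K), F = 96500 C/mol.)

ln K = 360.1

E°_cell = +0.15 − (-1.66) = 1.81 V, with n = 6 electrons transferred.
At equilibrium E = 0, so the Nernst equation gives ln K = nFE°/RT = (6)(96500)(1.81)/((8.314)(350)) = 360.15.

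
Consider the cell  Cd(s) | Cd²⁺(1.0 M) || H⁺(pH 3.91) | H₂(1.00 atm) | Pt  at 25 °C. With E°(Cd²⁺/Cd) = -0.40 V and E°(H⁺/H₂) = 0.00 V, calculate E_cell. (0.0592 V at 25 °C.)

The hydrogen couple is the cathode, so E°_cell = 0.40 V; n = 2.
[H⁺] = 10^(−3.91) = 1.2 × 10^-4 M, and Q = [Cd²⁺]·P(H₂) / [H⁺]^2 = 6.61 × 10^7.
E = E° − (0.0592/2) log Q = 0.40 − (0.0592/2)(7.820) = 0.169 V.

0.17 V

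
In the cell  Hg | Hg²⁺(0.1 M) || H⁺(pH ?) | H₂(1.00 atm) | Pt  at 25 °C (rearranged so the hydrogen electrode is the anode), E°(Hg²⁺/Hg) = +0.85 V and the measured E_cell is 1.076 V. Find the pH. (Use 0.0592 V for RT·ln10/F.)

E°_cell = 0.85 V and n = 2.
log Q = n(E° − E)/0.0592 = 2×(0.85 − 1.076)/0.0592 = -7.635.
With Q = [H⁺]^2 / ([Hg²⁺]·P(H₂)), solving for [H⁺] gives log[H⁺] = -4.318, so pH = 4.32.

pH = 4.32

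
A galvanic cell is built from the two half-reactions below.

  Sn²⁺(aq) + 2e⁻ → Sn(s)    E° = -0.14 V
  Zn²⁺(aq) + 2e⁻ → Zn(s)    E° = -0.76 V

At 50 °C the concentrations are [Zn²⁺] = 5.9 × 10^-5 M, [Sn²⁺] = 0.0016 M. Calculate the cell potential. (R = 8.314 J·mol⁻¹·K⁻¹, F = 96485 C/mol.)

The Sn²⁺/Sn couple has the higher reduction potential and acts as the cathode, so E°_cell = -0.14 − (-0.76) = 0.62 V.
Balancing electrons gives n = 2; the reaction quotient is Q = [Zn²⁺]/[Sn²⁺] = 0.0369.
E = E° − (RT/nF) ln Q = 0.62 − (8.314×323)/(2×96485) × (-3.300) = 0.620 + 0.046 = 0.666 V.

0.666 V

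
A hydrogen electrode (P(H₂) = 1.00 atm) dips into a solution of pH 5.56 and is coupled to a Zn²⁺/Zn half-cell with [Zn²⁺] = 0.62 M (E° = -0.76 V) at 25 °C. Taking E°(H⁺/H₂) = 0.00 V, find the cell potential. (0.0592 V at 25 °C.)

The hydrogen couple is the cathode, so E°_cell = 0.76 V; n = 2.
[H⁺] = 10^(−5.56) = 2.8 × 10^-6 M, and Q = [Zn²⁺]·P(H₂) / [H⁺]^2 = 8.17 × 10^10.
E = E° − (0.0592/2) log Q = 0.76 − (0.0592/2)(10.912) = 0.437 V.

0.44 V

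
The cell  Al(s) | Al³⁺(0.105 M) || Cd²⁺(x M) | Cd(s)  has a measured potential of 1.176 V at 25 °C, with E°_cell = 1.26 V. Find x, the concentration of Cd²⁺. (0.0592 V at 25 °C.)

3.2 × 10^-4 M

From the Nernst equation, log Q = n(E° − E)/0.0592 = 6(1.26 − 1.176)/0.0592 = 8.514, so Q = 3.26 × 10^8.
With Q = [Al³⁺]^2/[Cd²⁺]^3 and the known concentrations, [Cd²⁺]^3 in the denominator gives [Cd²⁺] = 3.2 × 10^-4 M.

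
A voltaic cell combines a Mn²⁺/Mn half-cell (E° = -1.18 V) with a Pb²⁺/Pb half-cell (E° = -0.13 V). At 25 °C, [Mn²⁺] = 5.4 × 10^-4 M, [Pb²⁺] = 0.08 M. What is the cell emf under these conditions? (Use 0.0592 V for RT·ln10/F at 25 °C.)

1.11 V

The Pb²⁺/Pb couple has the higher reduction potential and acts as the cathode, so E°_cell = -0.13 − (-1.18) = 1.05 V.
Balancing electrons gives n = 2; the reaction quotient is Q = [Mn²⁺]/[Pb²⁺] = 0.00675.
At 25 °C, E = E° − (0.0592/n) log Q = 1.05 − (0.0592/2)(-2.171) = 1.050 + 0.064 = 1.114 V.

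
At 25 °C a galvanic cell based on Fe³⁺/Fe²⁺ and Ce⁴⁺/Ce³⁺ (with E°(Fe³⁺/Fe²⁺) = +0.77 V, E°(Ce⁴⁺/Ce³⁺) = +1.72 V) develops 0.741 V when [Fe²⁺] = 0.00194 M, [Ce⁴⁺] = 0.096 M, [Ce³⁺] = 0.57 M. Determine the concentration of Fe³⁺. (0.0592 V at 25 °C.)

1.1 M

From the Nernst equation, log Q = n(E° − E)/0.0592 = 1(0.95 − 0.741)/0.0592 = 3.530, so Q = 3390.
With Q = [Fe³⁺]·[Ce³⁺]/([Fe²⁺]·[Ce⁴⁺]) and the known concentrations, [Fe³⁺] in the numerator gives [Fe³⁺] = 1.1 M.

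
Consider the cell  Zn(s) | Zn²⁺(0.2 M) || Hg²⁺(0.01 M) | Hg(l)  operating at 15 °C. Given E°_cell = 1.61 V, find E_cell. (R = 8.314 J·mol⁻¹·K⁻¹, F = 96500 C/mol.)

Balancing electrons gives n = 2; the reaction quotient is Q = [Zn²⁺]/[Hg²⁺] = 20.0.
E = E° − (RT/nF) ln Q = 1.61 − (8.314×288)/(2×96500) × (2.996) = 1.610 − 0.037 = 1.573 V.

1.57 V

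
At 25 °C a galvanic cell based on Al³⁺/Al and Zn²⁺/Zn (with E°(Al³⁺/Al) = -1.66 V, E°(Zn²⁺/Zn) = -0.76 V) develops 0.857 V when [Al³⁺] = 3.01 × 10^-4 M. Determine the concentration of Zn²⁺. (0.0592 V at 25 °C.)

From the Nernst equation, log Q = n(E° − E)/0.0592 = 6(0.90 − 0.857)/0.0592 = 4.358, so Q = 2.28 × 10^4.
With Q = [Al³⁺]^2/[Zn²⁺]^3 and the known concentrations, [Zn²⁺]^3 in the denominator gives [Zn²⁺] = 1.6 × 10^-4 M.

1.6 × 10^-4 M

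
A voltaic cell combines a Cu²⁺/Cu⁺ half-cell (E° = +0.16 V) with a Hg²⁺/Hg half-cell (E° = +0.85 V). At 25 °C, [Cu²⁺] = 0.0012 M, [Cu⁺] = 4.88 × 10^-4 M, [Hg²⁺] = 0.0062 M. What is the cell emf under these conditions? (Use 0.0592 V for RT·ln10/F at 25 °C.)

The Hg²⁺/Hg couple has the higher reduction potential and acts as the cathode, so E°_cell = +0.85 − (+0.16) = 0.69 V.
Balancing electrons gives n = 2; the reaction quotient is Q = [Cu²⁺]^2/([Cu⁺]^2·[Hg²⁺]) = 975.
At 25 °C, E = E° − (0.0592/n) log Q = 0.69 − (0.0592/2)(2.989) = 0.690 − 0.088 = 0.602 V.

0.602 V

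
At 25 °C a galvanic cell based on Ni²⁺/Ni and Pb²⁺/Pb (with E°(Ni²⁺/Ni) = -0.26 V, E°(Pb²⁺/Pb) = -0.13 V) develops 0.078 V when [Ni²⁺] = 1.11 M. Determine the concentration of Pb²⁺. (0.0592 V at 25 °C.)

From the Nernst equation, log Q = n(E° − E)/0.0592 = 2(0.13 − 0.078)/0.0592 = 1.757, so Q = 57.1.
With Q = [Ni²⁺]/[Pb²⁺] and the known concentrations, [Pb²⁺] in the denominator gives [Pb²⁺] = 0.019 M.

0.019 M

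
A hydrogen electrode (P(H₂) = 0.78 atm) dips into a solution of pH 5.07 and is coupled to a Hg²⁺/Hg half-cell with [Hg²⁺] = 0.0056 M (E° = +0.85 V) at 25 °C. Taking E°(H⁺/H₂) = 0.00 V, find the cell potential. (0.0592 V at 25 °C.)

1.08 V

The Hg²⁺/Hg couple is the cathode, so E°_cell = 0.85 V; n = 2.
[H⁺] = 10^(−5.07) = 8.5 × 10^-6 M, and Q = [H⁺]^2 / ([Hg²⁺]·P(H₂)) = 1.66 × 10^-8.
E = E° − (0.0592/2) log Q = 0.85 − (0.0592/2)(-7.780) = 1.080 V.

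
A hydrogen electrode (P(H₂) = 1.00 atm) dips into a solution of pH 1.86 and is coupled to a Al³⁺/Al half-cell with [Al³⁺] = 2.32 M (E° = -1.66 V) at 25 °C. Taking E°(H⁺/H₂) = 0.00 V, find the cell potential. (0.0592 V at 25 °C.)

1.54 V

The hydrogen couple is the cathode, so E°_cell = 1.66 V; n = 6.
[H⁺] = 10^(−1.86) = 0.014 M, and Q = [Al³⁺]^2·P(H₂)^3 / [H⁺]^6 = 7.78 × 10^11.
E = E° − (0.0592/6) log Q = 1.66 − (0.0592/6)(11.891) = 1.543 V.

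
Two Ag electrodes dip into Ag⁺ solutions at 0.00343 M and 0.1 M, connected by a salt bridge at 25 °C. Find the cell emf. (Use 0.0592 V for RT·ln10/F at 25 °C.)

Both half-cells are Ag⁺/Ag, so E°_cell = 0. The concentrated side is the cathode; the cell reaction moves Ag⁺ from high to low concentration with n = 1.
Q = [Ag⁺]_dilute/[Ag⁺]_conc = 0.00343/0.1 = 0.0343.
E = 0 − (0.0592/1) log Q = −(0.0592/1)(-1.465) = 0.0867 V.

0.087 V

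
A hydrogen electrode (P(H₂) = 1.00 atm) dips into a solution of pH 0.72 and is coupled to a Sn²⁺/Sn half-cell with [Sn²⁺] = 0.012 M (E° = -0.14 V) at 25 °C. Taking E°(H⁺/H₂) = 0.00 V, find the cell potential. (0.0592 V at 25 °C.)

0.15 V

The hydrogen couple is the cathode, so E°_cell = 0.14 V; n = 2.
[H⁺] = 10^(−0.72) = 0.19 M, and Q = [Sn²⁺]·P(H₂) / [H⁺]^2 = 0.331.
E = E° − (0.0592/2) log Q = 0.14 − (0.0592/2)(-0.481) = 0.154 V.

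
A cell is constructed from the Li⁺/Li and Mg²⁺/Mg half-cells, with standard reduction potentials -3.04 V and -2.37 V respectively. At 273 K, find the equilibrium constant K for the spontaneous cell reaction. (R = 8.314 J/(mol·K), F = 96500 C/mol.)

5.5 × 10^24

E°_cell = -2.37 − (-3.04) = 0.67 V, with n = 2 electrons transferred.
At equilibrium E = 0, so the Nernst equation gives ln K = nFE°/RT = (2)(96500)(0.67)/((8.314)(273)) = 56.97.
K = e^56.97 = 5.5 × 10^24.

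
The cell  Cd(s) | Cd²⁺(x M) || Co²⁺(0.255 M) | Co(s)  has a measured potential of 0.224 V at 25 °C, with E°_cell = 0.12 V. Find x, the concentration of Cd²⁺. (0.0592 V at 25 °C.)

7.8 × 10^-5 M

From the Nernst equation, log Q = n(E° − E)/0.0592 = 2(0.12 − 0.224)/0.0592 = -3.514, so Q = 3.07 × 10^-4.
With Q = [Cd²⁺]/[Co²⁺] and the known concentrations, [Cd²⁺] in the numerator gives [Cd²⁺] = 7.8 × 10^-5 M.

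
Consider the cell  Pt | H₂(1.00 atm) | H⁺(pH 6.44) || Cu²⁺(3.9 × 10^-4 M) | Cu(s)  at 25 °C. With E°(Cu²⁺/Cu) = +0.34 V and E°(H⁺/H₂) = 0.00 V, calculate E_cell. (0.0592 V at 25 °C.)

The Cu²⁺/Cu couple is the cathode, so E°_cell = 0.34 V; n = 2.
[H⁺] = 10^(−6.44) = 3.6 × 10^-7 M, and Q = [H⁺]^2 / ([Cu²⁺]·P(H₂)) = 3.38 × 10^-10.
E = E° − (0.0592/2) log Q = 0.34 − (0.0592/2)(-9.471) = 0.620 V.

0.62 V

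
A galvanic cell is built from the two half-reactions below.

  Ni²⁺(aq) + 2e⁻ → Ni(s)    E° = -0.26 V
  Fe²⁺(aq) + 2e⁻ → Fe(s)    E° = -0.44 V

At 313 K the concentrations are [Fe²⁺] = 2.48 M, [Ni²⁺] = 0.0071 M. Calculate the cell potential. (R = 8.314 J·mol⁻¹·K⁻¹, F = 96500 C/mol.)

0.101 V

The Ni²⁺/Ni couple has the higher reduction potential and acts as the cathode, so E°_cell = -0.26 − (-0.44) = 0.18 V.
Balancing electrons gives n = 2; the reaction quotient is Q = [Fe²⁺]/[Ni²⁺] = 349.
E = E° − (RT/nF) ln Q = 0.18 − (8.314×313)/(2×96500) × (5.856) = 0.180 − 0.079 = 0.101 V.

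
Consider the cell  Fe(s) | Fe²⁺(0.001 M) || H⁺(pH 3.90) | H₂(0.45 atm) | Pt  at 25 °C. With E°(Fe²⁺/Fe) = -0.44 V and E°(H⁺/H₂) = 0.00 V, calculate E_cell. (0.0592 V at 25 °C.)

The hydrogen couple is the cathode, so E°_cell = 0.44 V; n = 2.
[H⁺] = 10^(−3.90) = 1.3 × 10^-4 M, and Q = [Fe²⁺]·P(H₂) / [H⁺]^2 = 2.84 × 10^4.
E = E° − (0.0592/2) log Q = 0.44 − (0.0592/2)(4.453) = 0.308 V.

0.31 V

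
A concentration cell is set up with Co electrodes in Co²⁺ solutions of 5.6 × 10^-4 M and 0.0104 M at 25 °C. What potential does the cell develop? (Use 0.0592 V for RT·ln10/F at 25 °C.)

Both half-cells are Co²⁺/Co, so E°_cell = 0. The concentrated side is the cathode; the cell reaction moves Co²⁺ from high to low concentration with n = 2.
Q = [Co²⁺]_dilute/[Co²⁺]_conc = 5.6 × 10^-4/0.0104 = 0.0538.
E = 0 − (0.0592/2) log Q = −(0.0592/2)(-1.269) = 0.0376 V.

0.038 V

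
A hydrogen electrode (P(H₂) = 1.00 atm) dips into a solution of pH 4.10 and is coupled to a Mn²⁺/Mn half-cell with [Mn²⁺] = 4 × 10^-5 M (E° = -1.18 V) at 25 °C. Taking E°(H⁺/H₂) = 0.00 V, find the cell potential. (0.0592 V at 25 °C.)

1.07 V

The hydrogen couple is the cathode, so E°_cell = 1.18 V; n = 2.
[H⁺] = 10^(−4.10) = 7.9 × 10^-5 M, and Q = [Mn²⁺]·P(H₂) / [H⁺]^2 = 6340.
E = E° − (0.0592/2) log Q = 1.18 − (0.0592/2)(3.802) = 1.067 V.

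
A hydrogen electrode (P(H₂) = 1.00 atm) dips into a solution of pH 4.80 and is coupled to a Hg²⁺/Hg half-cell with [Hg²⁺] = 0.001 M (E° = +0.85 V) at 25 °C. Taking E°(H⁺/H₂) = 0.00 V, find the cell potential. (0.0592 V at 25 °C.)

1.05 V

The Hg²⁺/Hg couple is the cathode, so E°_cell = 0.85 V; n = 2.
[H⁺] = 10^(−4.80) = 1.6 × 10^-5 M, and Q = [H⁺]^2 / ([Hg²⁺]·P(H₂)) = 2.51 × 10^-7.
E = E° − (0.0592/2) log Q = 0.85 − (0.0592/2)(-6.600) = 1.045 V.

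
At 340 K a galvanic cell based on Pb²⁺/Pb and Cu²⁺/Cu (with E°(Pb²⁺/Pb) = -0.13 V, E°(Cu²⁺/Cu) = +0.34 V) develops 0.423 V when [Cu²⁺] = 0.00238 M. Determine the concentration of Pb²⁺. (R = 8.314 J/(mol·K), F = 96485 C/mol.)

From the Nernst equation, ln Q = nF(E° − E)/RT = 2×96485×(0.47 − 0.423)/(8.314×340) = 3.208, so Q = 24.7.
With Q = [Pb²⁺]/[Cu²⁺] and the known concentrations, [Pb²⁺] in the numerator gives [Pb²⁺] = 0.059 M.

0.059 M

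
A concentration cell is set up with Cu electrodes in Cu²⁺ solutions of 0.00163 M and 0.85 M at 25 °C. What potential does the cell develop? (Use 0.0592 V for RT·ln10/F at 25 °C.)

Both half-cells are Cu²⁺/Cu, so E°_cell = 0. The concentrated side is the cathode; the cell reaction moves Cu²⁺ from high to low concentration with n = 2.
Q = [Cu²⁺]_dilute/[Cu²⁺]_conc = 0.00163/0.85 = 0.00192.
E = 0 − (0.0592/2) log Q = −(0.0592/2)(-2.717) = 0.0804 V.

0.080 V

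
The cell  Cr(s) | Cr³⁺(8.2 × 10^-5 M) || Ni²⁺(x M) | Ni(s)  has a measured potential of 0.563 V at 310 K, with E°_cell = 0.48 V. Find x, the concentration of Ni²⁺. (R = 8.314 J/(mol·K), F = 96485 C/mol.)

From the Nernst equation, ln Q = nF(E° − E)/RT = 6×96485×(0.48 − 0.563)/(8.314×310) = -18.643, so Q = 8.01 × 10^-9.
With Q = [Cr³⁺]^2/[Ni²⁺]^3 and the known concentrations, [Ni²⁺]^3 in the denominator gives [Ni²⁺] = 0.94 M.

0.94 M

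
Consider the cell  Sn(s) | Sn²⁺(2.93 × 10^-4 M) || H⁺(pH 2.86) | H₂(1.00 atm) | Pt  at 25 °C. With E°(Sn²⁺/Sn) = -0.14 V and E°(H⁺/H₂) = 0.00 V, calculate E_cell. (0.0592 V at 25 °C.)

The hydrogen couple is the cathode, so E°_cell = 0.14 V; n = 2.
[H⁺] = 10^(−2.86) = 0.0014 M, and Q = [Sn²⁺]·P(H₂) / [H⁺]^2 = 154.
E = E° − (0.0592/2) log Q = 0.14 − (0.0592/2)(2.187) = 0.075 V.

0.075 V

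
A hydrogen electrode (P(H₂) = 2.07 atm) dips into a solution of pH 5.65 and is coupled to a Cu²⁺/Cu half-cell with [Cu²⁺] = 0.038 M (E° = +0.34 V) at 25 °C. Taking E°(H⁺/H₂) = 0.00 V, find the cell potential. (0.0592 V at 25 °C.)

0.64 V

The Cu²⁺/Cu couple is the cathode, so E°_cell = 0.34 V; n = 2.
[H⁺] = 10^(−5.65) = 2.2 × 10^-6 M, and Q = [H⁺]^2 / ([Cu²⁺]·P(H₂)) = 6.37 × 10^-11.
E = E° − (0.0592/2) log Q = 0.34 − (0.0592/2)(-10.196) = 0.642 V.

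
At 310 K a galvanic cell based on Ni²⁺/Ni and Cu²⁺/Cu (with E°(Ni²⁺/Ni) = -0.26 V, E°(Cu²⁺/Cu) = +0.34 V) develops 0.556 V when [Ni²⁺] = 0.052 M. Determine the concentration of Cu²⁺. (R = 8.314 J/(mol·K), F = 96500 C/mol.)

From the Nernst equation, ln Q = nF(E° − E)/RT = 2×96500×(0.60 − 0.556)/(8.314×310) = 3.295, so Q = 27.0.
With Q = [Ni²⁺]/[Cu²⁺] and the known concentrations, [Cu²⁺] in the denominator gives [Cu²⁺] = 0.0019 M.

0.0019 M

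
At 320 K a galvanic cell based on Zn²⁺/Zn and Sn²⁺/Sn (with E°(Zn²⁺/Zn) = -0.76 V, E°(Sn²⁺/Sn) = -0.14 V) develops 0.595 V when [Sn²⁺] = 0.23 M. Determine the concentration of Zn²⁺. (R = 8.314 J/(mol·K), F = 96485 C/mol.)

1.4 M

From the Nernst equation, ln Q = nF(E° − E)/RT = 2×96485×(0.62 − 0.595)/(8.314×320) = 1.813, so Q = 6.13.
With Q = [Zn²⁺]/[Sn²⁺] and the known concentrations, [Zn²⁺] in the numerator gives [Zn²⁺] = 1.4 M.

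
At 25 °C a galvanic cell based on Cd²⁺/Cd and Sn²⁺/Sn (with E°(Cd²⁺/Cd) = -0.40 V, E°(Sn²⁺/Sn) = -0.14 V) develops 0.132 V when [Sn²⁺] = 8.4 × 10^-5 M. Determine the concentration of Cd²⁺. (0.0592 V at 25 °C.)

1.8 M

From the Nernst equation, log Q = n(E° − E)/0.0592 = 2(0.26 − 0.132)/0.0592 = 4.324, so Q = 2.11 × 10^4.
With Q = [Cd²⁺]/[Sn²⁺] and the known concentrations, [Cd²⁺] in the numerator gives [Cd²⁺] = 1.8 M.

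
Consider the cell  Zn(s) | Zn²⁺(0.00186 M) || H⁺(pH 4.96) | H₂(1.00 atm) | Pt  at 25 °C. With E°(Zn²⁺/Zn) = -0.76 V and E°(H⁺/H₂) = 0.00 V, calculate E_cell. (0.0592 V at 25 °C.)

0.55 V

The hydrogen couple is the cathode, so E°_cell = 0.76 V; n = 2.
[H⁺] = 10^(−4.96) = 1.1 × 10^-5 M, and Q = [Zn²⁺]·P(H₂) / [H⁺]^2 = 1.55 × 10^7.
E = E° − (0.0592/2) log Q = 0.76 − (0.0592/2)(7.190) = 0.547 V.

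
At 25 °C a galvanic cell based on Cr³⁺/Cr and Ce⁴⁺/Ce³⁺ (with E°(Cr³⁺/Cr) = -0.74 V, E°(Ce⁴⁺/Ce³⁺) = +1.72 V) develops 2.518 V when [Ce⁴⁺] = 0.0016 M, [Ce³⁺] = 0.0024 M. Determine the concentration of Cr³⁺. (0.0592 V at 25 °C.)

3.4 × 10^-4 M

From the Nernst equation, log Q = n(E° − E)/0.0592 = 3(2.46 − 2.518)/0.0592 = -2.939, so Q = 0.00115.
With Q = [Cr³⁺]·[Ce³⁺]^3/[Ce⁴⁺]^3 and the known concentrations, [Cr³⁺] in the numerator gives [Cr³⁺] = 3.4 × 10^-4 M.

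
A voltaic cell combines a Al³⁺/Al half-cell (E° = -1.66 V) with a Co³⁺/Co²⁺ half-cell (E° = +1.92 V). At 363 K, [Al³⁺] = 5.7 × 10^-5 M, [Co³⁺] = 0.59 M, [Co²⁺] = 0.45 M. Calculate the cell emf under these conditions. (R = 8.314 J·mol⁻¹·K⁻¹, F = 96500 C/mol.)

3.69 V

The Co³⁺/Co²⁺ couple has the higher reduction potential and acts as the cathode, so E°_cell = +1.92 − (-1.66) = 3.58 V.
Balancing electrons gives n = 3; the reaction quotient is Q = [Al³⁺]·[Co²⁺]^3/[Co³⁺]^3 = 2.53 × 10^-5.
E = E° − (RT/nF) ln Q = 3.58 − (8.314×363)/(3×96500) × (-10.585) = 3.580 + 0.110 = 3.690 V.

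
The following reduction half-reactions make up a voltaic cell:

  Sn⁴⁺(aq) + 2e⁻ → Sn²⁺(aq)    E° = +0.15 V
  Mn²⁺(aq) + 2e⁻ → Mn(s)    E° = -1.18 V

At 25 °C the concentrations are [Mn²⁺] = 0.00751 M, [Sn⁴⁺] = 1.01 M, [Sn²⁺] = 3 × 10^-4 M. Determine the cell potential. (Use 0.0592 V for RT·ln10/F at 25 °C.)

The Sn⁴⁺/Sn²⁺ couple has the higher reduction potential and acts as the cathode, so E°_cell = +0.15 − (-1.18) = 1.33 V.
Balancing electrons gives n = 2; the reaction quotient is Q = [Mn²⁺]·[Sn²⁺]/[Sn⁴⁺] = 2.23 × 10^-6.
At 25 °C, E = E° − (0.0592/n) log Q = 1.33 − (0.0592/2)(-5.652) = 1.330 + 0.167 = 1.497 V.

1.50 V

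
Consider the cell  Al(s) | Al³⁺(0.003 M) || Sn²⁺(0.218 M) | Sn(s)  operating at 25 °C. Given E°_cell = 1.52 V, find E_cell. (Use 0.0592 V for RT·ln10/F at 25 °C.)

1.55 V

Balancing electrons gives n = 6; the reaction quotient is Q = [Al³⁺]^2/[Sn²⁺]^3 = 8.69 × 10^-4.
At 25 °C, E = E° − (0.0592/n) log Q = 1.52 − (0.0592/6)(-3.061) = 1.520 + 0.030 = 1.550 V.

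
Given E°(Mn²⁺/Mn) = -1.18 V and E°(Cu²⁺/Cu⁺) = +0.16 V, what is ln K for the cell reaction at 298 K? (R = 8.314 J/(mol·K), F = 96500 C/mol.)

E°_cell = +0.16 − (-1.18) = 1.34 V, with n = 2 electrons transferred.
At equilibrium E = 0, so the Nernst equation gives ln K = nFE°/RT = (2)(96500)(1.34)/((8.314)(298)) = 104.38.

ln K = 104.4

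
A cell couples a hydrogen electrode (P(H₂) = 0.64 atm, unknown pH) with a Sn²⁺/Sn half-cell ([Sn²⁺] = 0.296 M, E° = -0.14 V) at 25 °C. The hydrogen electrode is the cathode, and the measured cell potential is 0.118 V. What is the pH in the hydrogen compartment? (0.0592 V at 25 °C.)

E°_cell = 0.14 V and n = 2.
log Q = n(E° − E)/0.0592 = 2×(0.14 − 0.118)/0.0592 = 0.743.
With Q = [Sn²⁺]·P(H₂) / [H⁺]^2, solving for [H⁺] gives log[H⁺] = -0.733, so pH = 0.73.

pH = 0.73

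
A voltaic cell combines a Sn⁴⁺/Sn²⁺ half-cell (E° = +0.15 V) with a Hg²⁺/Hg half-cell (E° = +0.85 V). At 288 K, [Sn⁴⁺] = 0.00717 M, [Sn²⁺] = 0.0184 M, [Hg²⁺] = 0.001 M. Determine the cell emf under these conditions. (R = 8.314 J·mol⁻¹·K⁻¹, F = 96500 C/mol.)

0.626 V

The Hg²⁺/Hg couple has the higher reduction potential and acts as the cathode, so E°_cell = +0.85 − (+0.15) = 0.70 V.
Balancing electrons gives n = 2; the reaction quotient is Q = [Sn⁴⁺]/([Sn²⁺]·[Hg²⁺]) = 390.
E = E° − (RT/nF) ln Q = 0.70 − (8.314×288)/(2×96500) × (5.965) = 0.700 − 0.074 = 0.626 V.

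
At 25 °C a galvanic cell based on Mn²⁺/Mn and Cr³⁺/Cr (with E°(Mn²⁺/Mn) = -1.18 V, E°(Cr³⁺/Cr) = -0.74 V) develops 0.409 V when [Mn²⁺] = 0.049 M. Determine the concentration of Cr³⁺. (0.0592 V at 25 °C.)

2.9 × 10^-4 M

From the Nernst equation, log Q = n(E° − E)/0.0592 = 6(0.44 − 0.409)/0.0592 = 3.142, so Q = 1390.
With Q = [Mn²⁺]^3/[Cr³⁺]^2 and the known concentrations, [Cr³⁺]^2 in the denominator gives [Cr³⁺] = 2.9 × 10^-4 M.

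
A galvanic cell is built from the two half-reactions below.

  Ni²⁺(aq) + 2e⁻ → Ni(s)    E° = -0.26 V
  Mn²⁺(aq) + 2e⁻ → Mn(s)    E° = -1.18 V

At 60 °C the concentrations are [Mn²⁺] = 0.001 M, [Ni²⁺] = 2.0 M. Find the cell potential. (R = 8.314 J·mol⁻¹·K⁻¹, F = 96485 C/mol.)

1.03 V

The Ni²⁺/Ni couple has the higher reduction potential and acts as the cathode, so E°_cell = -0.26 − (-1.18) = 0.92 V.
Balancing electrons gives n = 2; the reaction quotient is Q = [Mn²⁺]/[Ni²⁺] = 5 × 10^-4.
E = E° − (RT/nF) ln Q = 0.92 − (8.314×333)/(2×96485) × (-7.601) = 0.920 + 0.109 = 1.029 V.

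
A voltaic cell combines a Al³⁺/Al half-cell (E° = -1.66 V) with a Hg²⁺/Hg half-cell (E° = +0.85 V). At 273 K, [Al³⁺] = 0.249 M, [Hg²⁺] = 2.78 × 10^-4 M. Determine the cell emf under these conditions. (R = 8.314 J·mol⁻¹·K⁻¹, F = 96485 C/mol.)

The Hg²⁺/Hg couple has the higher reduction potential and acts as the cathode, so E°_cell = +0.85 − (-1.66) = 2.51 V.
Balancing electrons gives n = 6; the reaction quotient is Q = [Al³⁺]^2/[Hg²⁺]^3 = 2.89 × 10^9.
E = E° − (RT/nF) ln Q = 2.51 − (8.314×273)/(6×96485) × (21.783) = 2.510 − 0.085 = 2.425 V.

2.42 V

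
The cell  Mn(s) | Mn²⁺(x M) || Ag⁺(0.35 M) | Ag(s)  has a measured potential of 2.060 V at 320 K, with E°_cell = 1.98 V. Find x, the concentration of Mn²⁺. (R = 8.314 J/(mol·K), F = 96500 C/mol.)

From the Nernst equation, ln Q = nF(E° − E)/RT = 2×96500×(1.98 − 2.060)/(8.314×320) = -5.803, so Q = 0.00302.
With Q = [Mn²⁺]/[Ag⁺]^2 and the known concentrations, [Mn²⁺] in the numerator gives [Mn²⁺] = 3.7 × 10^-4 M.

3.7 × 10^-4 M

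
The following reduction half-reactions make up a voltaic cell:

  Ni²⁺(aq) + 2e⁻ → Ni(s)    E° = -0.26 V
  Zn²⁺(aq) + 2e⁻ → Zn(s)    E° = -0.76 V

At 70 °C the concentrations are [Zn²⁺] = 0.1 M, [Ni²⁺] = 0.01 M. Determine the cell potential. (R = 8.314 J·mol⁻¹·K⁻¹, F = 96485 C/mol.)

0.466 V

The Ni²⁺/Ni couple has the higher reduction potential and acts as the cathode, so E°_cell = -0.26 − (-0.76) = 0.50 V.
Balancing electrons gives n = 2; the reaction quotient is Q = [Zn²⁺]/[Ni²⁺] = 10.0.
E = E° − (RT/nF) ln Q = 0.50 − (8.314×343)/(2×96485) × (2.303) = 0.500 − 0.034 = 0.466 V.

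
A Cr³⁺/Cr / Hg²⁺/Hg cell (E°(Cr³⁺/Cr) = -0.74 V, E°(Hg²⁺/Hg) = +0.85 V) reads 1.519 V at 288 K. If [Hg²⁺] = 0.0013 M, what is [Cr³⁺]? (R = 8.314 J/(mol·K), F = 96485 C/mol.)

0.25 M

From the Nernst equation, ln Q = nF(E° − E)/RT = 6×96485×(1.59 − 1.519)/(8.314×288) = 17.166, so Q = 2.85 × 10^7.
With Q = [Cr³⁺]^2/[Hg²⁺]^3 and the known concentrations, [Cr³⁺]^2 in the numerator gives [Cr³⁺] = 0.25 M.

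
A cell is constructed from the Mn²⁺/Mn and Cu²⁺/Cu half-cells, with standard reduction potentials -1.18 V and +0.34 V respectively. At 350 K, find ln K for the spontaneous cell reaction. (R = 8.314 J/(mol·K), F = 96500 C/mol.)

ln K = 100.8

E°_cell = +0.34 − (-1.18) = 1.52 V, with n = 2 electrons transferred.
At equilibrium E = 0, so the Nernst equation gives ln K = nFE°/RT = (2)(96500)(1.52)/((8.314)(350)) = 100.81.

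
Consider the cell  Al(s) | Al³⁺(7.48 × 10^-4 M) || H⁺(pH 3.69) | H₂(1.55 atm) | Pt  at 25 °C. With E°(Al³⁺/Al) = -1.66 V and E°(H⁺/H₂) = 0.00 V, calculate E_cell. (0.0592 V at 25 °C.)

The hydrogen couple is the cathode, so E°_cell = 1.66 V; n = 6.
[H⁺] = 10^(−3.69) = 2 × 10^-4 M, and Q = [Al³⁺]^2·P(H₂)^3 / [H⁺]^6 = 2.88 × 10^16.
E = E° − (0.0592/6) log Q = 1.66 − (0.0592/6)(16.459) = 1.498 V.

1.50 V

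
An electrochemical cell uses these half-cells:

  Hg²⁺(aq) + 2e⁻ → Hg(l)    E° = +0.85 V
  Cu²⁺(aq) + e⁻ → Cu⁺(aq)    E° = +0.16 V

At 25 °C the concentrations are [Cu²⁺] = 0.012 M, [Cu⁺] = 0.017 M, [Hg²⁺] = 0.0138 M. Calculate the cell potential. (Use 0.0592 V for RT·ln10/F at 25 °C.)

The Hg²⁺/Hg couple has the higher reduction potential and acts as the cathode, so E°_cell = +0.85 − (+0.16) = 0.69 V.
Balancing electrons gives n = 2; the reaction quotient is Q = [Cu²⁺]^2/([Cu⁺]^2·[Hg²⁺]) = 36.1.
At 25 °C, E = E° − (0.0592/n) log Q = 0.69 − (0.0592/2)(1.558) = 0.690 − 0.046 = 0.644 V.

0.644 V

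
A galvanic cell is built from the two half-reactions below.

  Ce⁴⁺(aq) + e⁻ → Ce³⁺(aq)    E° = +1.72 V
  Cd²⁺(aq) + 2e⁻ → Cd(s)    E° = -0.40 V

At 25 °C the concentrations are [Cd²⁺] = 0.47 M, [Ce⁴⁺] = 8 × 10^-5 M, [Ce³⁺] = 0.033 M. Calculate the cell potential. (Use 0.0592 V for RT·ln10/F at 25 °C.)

1.97 V

The Ce⁴⁺/Ce³⁺ couple has the higher reduction potential and acts as the cathode, so E°_cell = +1.72 − (-0.40) = 2.12 V.
Balancing electrons gives n = 2; the reaction quotient is Q = [Cd²⁺]·[Ce³⁺]^2/[Ce⁴⁺]^2 = 8 × 10^4.
At 25 °C, E = E° − (0.0592/n) log Q = 2.12 − (0.0592/2)(4.903) = 2.120 − 0.145 = 1.975 V.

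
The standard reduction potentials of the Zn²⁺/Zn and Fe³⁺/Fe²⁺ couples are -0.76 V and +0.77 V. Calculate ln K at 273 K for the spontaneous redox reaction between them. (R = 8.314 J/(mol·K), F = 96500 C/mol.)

E°_cell = +0.77 − (-0.76) = 1.53 V, with n = 2 electrons transferred.
At equilibrium E = 0, so the Nernst equation gives ln K = nFE°/RT = (2)(96500)(1.53)/((8.314)(273)) = 130.10.

ln K = 130.1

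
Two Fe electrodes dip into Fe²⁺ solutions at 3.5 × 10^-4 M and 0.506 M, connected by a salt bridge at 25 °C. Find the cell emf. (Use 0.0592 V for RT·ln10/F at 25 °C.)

Both half-cells are Fe²⁺/Fe, so E°_cell = 0. The concentrated side is the cathode; the cell reaction moves Fe²⁺ from high to low concentration with n = 2.
Q = [Fe²⁺]_dilute/[Fe²⁺]_conc = 3.5 × 10^-4/0.506 = 6.92 × 10^-4.
E = 0 − (0.0592/2) log Q = −(0.0592/2)(-3.160) = 0.0935 V.

0.094 V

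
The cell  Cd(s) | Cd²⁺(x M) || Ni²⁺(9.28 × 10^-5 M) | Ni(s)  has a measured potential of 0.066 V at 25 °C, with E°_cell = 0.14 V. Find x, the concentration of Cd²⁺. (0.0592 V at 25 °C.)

From the Nernst equation, log Q = n(E° − E)/0.0592 = 2(0.14 − 0.066)/0.0592 = 2.500, so Q = 316.
With Q = [Cd²⁺]/[Ni²⁺] and the known concentrations, [Cd²⁺] in the numerator gives [Cd²⁺] = 0.029 M.

0.029 M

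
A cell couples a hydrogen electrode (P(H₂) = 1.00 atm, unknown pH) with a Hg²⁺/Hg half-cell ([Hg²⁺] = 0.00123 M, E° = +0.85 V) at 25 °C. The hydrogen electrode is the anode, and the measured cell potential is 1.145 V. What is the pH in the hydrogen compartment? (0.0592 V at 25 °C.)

E°_cell = 0.85 V and n = 2.
log Q = n(E° − E)/0.0592 = 2×(0.85 − 1.145)/0.0592 = -9.966.
With Q = [H⁺]^2 / ([Hg²⁺]·P(H₂)), solving for [H⁺] gives log[H⁺] = -6.438, so pH = 6.44.

pH = 6.44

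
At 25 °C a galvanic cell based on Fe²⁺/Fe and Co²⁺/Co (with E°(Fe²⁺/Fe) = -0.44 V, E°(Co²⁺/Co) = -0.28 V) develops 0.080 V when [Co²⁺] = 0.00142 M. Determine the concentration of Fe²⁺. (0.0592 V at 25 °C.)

From the Nernst equation, log Q = n(E° − E)/0.0592 = 2(0.16 − 0.080)/0.0592 = 2.703, so Q = 504.
With Q = [Fe²⁺]/[Co²⁺] and the known concentrations, [Fe²⁺] in the numerator gives [Fe²⁺] = 0.72 M.

0.72 M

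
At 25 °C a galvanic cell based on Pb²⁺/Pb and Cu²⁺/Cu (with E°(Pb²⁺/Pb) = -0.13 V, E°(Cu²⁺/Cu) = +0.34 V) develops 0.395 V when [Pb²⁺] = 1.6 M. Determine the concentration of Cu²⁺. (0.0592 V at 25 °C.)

From the Nernst equation, log Q = n(E° − E)/0.0592 = 2(0.47 − 0.395)/0.0592 = 2.534, so Q = 342.
With Q = [Pb²⁺]/[Cu²⁺] and the known concentrations, [Cu²⁺] in the denominator gives [Cu²⁺] = 0.0047 M.

0.0047 M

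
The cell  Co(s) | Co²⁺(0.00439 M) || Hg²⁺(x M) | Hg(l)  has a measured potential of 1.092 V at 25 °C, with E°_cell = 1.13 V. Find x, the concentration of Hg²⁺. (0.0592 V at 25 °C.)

From the Nernst equation, log Q = n(E° − E)/0.0592 = 2(1.13 − 1.092)/0.0592 = 1.284, so Q = 19.2.
With Q = [Co²⁺]/[Hg²⁺] and the known concentrations, [Hg²⁺] in the denominator gives [Hg²⁺] = 2.3 × 10^-4 M.

2.3 × 10^-4 M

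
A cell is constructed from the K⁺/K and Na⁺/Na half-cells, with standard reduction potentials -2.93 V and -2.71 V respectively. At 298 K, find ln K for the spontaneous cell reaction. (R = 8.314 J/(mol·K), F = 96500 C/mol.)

ln K = 8.6

E°_cell = -2.71 − (-2.93) = 0.22 V, with n = 1 electron transferred.
At equilibrium E = 0, so the Nernst equation gives ln K = nFE°/RT = (1)(96500)(0.22)/((8.314)(298)) = 8.57.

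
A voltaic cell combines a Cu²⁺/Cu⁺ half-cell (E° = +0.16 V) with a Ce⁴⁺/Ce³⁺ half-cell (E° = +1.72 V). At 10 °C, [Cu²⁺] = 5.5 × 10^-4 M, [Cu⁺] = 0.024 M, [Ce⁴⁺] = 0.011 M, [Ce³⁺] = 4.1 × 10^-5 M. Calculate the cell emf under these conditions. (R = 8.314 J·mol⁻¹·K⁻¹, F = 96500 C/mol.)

1.79 V

The Ce⁴⁺/Ce³⁺ couple has the higher reduction potential and acts as the cathode, so E°_cell = +1.72 − (+0.16) = 1.56 V.
Balancing electrons gives n = 1; the reaction quotient is Q = [Cu²⁺]·[Ce³⁺]/([Cu⁺]·[Ce⁴⁺]) = 8.54 × 10^-5.
E = E° − (RT/nF) ln Q = 1.56 − (8.314×283)/(1×96500) × (-9.368) = 1.560 + 0.228 = 1.788 V.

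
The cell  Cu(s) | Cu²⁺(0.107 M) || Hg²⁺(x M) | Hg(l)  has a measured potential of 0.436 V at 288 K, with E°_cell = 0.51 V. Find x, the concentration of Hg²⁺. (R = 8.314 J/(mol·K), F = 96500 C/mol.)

From the Nernst equation, ln Q = nF(E° − E)/RT = 2×96500×(0.51 − 0.436)/(8.314×288) = 5.965, so Q = 389.
With Q = [Cu²⁺]/[Hg²⁺] and the known concentrations, [Hg²⁺] in the denominator gives [Hg²⁺] = 2.7 × 10^-4 M.

2.7 × 10^-4 M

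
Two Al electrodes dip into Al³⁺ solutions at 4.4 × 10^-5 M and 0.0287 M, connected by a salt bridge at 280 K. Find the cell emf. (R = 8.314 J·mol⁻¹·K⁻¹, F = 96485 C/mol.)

0.052 V

Both half-cells are Al³⁺/Al, so E°_cell = 0. The concentrated side is the cathode; the cell reaction moves Al³⁺ from high to low concentration with n = 3.
Q = [Al³⁺]_dilute/[Al³⁺]_conc = 4.4 × 10^-5/0.0287 = 0.00153.
E = 0 − (RT/nF) ln Q = −((8.314×280)/(3×96485))(-6.480) = 0.0521 V.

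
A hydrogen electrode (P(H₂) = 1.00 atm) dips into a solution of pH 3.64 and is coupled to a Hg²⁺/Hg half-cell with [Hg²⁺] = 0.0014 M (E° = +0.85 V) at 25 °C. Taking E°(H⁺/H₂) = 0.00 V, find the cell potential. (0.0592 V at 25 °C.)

0.98 V

The Hg²⁺/Hg couple is the cathode, so E°_cell = 0.85 V; n = 2.
[H⁺] = 10^(−3.64) = 2.3 × 10^-4 M, and Q = [H⁺]^2 / ([Hg²⁺]·P(H₂)) = 3.75 × 10^-5.
E = E° − (0.0592/2) log Q = 0.85 − (0.0592/2)(-4.426) = 0.981 V.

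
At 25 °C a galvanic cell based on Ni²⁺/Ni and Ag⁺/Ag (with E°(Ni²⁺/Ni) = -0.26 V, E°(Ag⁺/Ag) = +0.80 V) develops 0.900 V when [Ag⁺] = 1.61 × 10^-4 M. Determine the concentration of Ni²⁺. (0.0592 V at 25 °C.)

0.0066 M

From the Nernst equation, log Q = n(E° − E)/0.0592 = 2(1.06 − 0.900)/0.0592 = 5.405, so Q = 2.54 × 10^5.
With Q = [Ni²⁺]/[Ag⁺]^2 and the known concentrations, [Ni²⁺] in the numerator gives [Ni²⁺] = 0.0066 M.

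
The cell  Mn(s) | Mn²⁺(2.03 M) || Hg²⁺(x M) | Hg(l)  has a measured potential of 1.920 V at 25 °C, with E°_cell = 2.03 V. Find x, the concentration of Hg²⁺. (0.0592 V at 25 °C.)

3.9 × 10^-4 M

From the Nernst equation, log Q = n(E° − E)/0.0592 = 2(2.03 − 1.920)/0.0592 = 3.716, so Q = 5200.
With Q = [Mn²⁺]/[Hg²⁺] and the known concentrations, [Hg²⁺] in the denominator gives [Hg²⁺] = 3.9 × 10^-4 M.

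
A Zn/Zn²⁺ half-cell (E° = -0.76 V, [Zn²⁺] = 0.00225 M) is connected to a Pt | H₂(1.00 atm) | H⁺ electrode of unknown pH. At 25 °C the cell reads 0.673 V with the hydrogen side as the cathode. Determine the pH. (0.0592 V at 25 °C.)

E°_cell = 0.76 V and n = 2.
log Q = n(E° − E)/0.0592 = 2×(0.76 − 0.673)/0.0592 = 2.939.
With Q = [Zn²⁺]·P(H₂) / [H⁺]^2, solving for [H⁺] gives log[H⁺] = -2.794, so pH = 2.79.

pH = 2.79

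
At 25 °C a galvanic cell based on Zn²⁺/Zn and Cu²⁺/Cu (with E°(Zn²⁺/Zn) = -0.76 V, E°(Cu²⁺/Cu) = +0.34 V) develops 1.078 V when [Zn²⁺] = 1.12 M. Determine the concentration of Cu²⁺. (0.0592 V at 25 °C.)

From the Nernst equation, log Q = n(E° − E)/0.0592 = 2(1.10 − 1.078)/0.0592 = 0.743, so Q = 5.54.
With Q = [Zn²⁺]/[Cu²⁺] and the known concentrations, [Cu²⁺] in the denominator gives [Cu²⁺] = 0.2 M.

0.2 M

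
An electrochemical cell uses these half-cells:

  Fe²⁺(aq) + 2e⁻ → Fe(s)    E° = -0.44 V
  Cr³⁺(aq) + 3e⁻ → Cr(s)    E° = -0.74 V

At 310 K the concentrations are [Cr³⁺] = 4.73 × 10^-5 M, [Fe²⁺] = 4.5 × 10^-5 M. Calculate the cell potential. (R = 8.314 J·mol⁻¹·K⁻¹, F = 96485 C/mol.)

The Fe²⁺/Fe couple has the higher reduction potential and acts as the cathode, so E°_cell = -0.44 − (-0.74) = 0.30 V.
Balancing electrons gives n = 6; the reaction quotient is Q = [Cr³⁺]^2/[Fe²⁺]^3 = 2.46 × 10^4.
E = E° − (RT/nF) ln Q = 0.30 − (8.314×310)/(6×96485) × (10.109) = 0.300 − 0.045 = 0.255 V.

0.255 V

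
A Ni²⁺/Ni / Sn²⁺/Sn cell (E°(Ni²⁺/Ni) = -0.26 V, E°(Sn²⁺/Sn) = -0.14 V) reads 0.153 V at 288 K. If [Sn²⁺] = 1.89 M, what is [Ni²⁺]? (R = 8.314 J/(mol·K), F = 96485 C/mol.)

From the Nernst equation, ln Q = nF(E° − E)/RT = 2×96485×(0.12 − 0.153)/(8.314×288) = -2.660, so Q = 0.0700.
With Q = [Ni²⁺]/[Sn²⁺] and the known concentrations, [Ni²⁺] in the numerator gives [Ni²⁺] = 0.13 M.

0.13 M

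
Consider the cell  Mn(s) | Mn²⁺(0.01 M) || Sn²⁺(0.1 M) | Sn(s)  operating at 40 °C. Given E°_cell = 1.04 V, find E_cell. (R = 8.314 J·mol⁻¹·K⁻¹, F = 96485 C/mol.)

Balancing electrons gives n = 2; the reaction quotient is Q = [Mn²⁺]/[Sn²⁺] = 0.100.
E = E° − (RT/nF) ln Q = 1.04 − (8.314×313)/(2×96485) × (-2.303) = 1.040 + 0.031 = 1.071 V.

1.07 V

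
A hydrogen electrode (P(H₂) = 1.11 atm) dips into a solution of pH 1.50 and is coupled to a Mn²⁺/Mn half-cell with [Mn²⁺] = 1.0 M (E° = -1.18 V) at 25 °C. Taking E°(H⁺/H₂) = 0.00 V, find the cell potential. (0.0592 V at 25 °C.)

1.09 V

The hydrogen couple is the cathode, so E°_cell = 1.18 V; n = 2.
[H⁺] = 10^(−1.50) = 0.032 M, and Q = [Mn²⁺]·P(H₂) / [H⁺]^2 = 1110.
E = E° − (0.0592/2) log Q = 1.18 − (0.0592/2)(3.045) = 1.090 V.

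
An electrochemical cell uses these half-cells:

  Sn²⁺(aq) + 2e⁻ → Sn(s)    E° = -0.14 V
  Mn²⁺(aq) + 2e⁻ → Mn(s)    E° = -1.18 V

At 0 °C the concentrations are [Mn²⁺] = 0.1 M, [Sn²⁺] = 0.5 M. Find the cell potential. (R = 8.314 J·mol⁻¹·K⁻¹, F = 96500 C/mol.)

1.06 V

The Sn²⁺/Sn couple has the higher reduction potential and acts as the cathode, so E°_cell = -0.14 − (-1.18) = 1.04 V.
Balancing electrons gives n = 2; the reaction quotient is Q = [Mn²⁺]/[Sn²⁺] = 0.200.
E = E° − (RT/nF) ln Q = 1.04 − (8.314×273)/(2×96500) × (-1.609) = 1.040 + 0.019 = 1.059 V.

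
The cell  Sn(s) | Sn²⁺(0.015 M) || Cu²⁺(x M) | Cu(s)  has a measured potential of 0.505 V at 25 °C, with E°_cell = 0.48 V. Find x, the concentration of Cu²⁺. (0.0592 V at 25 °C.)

From the Nernst equation, log Q = n(E° − E)/0.0592 = 2(0.48 − 0.505)/0.0592 = -0.845, so Q = 0.143.
With Q = [Sn²⁺]/[Cu²⁺] and the known concentrations, [Cu²⁺] in the denominator gives [Cu²⁺] = 0.1 M.

0.1 M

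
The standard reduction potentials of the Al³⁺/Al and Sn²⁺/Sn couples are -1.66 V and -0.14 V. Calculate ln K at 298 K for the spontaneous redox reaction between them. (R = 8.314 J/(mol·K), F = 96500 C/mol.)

E°_cell = -0.14 − (-1.66) = 1.52 V, with n = 6 electrons transferred.
At equilibrium E = 0, so the Nernst equation gives ln K = nFE°/RT = (6)(96500)(1.52)/((8.314)(298)) = 355.22.

ln K = 355.2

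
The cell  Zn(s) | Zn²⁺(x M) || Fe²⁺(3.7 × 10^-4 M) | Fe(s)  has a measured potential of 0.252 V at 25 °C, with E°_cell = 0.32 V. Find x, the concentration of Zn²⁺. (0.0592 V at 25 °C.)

0.073 M

From the Nernst equation, log Q = n(E° − E)/0.0592 = 2(0.32 − 0.252)/0.0592 = 2.297, so Q = 198.
With Q = [Zn²⁺]/[Fe²⁺] and the known concentrations, [Zn²⁺] in the numerator gives [Zn²⁺] = 0.073 M.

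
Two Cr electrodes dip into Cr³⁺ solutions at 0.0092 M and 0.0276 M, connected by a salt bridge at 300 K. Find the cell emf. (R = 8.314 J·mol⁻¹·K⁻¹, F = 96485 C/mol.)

0.009 V

Both half-cells are Cr³⁺/Cr, so E°_cell = 0. The concentrated side is the cathode; the cell reaction moves Cr³⁺ from high to low concentration with n = 3.
Q = [Cr³⁺]_dilute/[Cr³⁺]_conc = 0.0092/0.0276 = 0.333.
E = 0 − (RT/nF) ln Q = −((8.314×300)/(3×96485))(-1.099) = 0.0095 V.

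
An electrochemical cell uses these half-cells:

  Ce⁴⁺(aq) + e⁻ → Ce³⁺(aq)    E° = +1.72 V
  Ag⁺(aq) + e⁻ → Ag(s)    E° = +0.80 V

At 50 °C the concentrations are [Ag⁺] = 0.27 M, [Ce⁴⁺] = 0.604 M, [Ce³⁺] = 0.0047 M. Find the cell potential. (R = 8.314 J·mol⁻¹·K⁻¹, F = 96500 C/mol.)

1.09 V

The Ce⁴⁺/Ce³⁺ couple has the higher reduction potential and acts as the cathode, so E°_cell = +1.72 − (+0.80) = 0.92 V.
Balancing electrons gives n = 1; the reaction quotient is Q = [Ag⁺]·[Ce³⁺]/[Ce⁴⁺] = 0.00210.
E = E° − (RT/nF) ln Q = 0.92 − (8.314×323)/(1×96500) × (-6.165) = 0.920 + 0.172 = 1.092 V.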